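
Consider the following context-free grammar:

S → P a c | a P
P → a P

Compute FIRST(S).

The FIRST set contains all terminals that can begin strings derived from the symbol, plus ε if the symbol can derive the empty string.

We compute FIRST(S) using the standard algorithm.
FIRST(P) = {a}
FIRST(S) = {a}
Therefore, FIRST(S) = {a}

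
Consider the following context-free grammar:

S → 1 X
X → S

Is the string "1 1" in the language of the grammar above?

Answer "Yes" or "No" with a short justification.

No - no valid derivation exists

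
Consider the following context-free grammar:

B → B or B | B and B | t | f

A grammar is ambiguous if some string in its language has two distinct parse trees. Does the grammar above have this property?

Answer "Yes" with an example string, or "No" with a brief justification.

Yes - the string 'f and t or t or f or t' has two distinct parse trees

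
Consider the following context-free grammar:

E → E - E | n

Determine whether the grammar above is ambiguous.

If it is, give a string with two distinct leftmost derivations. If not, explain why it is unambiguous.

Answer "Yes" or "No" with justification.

Yes - the string 'n - n - n - n' has two distinct leftmost derivations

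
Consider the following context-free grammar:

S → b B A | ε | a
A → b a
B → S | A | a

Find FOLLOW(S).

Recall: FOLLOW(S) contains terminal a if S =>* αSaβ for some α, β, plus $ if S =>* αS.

We compute FOLLOW(S) using the standard algorithm.
FOLLOW(S) starts with {$}.
FIRST(A) = {b}
FIRST(B) = {a, b, ε}
FIRST(S) = {a, b, ε}
FOLLOW(A) = {$, b}
FOLLOW(B) = {b}
FOLLOW(S) = {$, b}
Therefore, FOLLOW(S) = {$, b}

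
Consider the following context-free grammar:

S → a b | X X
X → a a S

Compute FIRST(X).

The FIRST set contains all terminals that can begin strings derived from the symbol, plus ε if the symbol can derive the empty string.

We compute FIRST(X) using the standard algorithm.
FIRST(S) = {a}
FIRST(X) = {a}
Therefore, FIRST(X) = {a}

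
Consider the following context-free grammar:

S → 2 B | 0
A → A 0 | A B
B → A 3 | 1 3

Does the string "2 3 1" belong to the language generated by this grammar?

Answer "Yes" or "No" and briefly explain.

No - no valid derivation exists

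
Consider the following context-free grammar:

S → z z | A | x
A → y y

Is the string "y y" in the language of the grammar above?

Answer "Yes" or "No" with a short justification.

Yes - a valid derivation exists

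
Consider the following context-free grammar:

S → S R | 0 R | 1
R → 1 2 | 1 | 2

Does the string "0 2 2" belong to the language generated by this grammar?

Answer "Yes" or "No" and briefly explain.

Yes - a valid derivation exists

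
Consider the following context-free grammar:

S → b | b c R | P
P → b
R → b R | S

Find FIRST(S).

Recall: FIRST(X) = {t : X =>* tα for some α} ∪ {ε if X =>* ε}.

We compute FIRST(S) using the standard algorithm.
FIRST(P) = {b}
FIRST(R) = {b}
FIRST(S) = {b}
Therefore, FIRST(S) = {b}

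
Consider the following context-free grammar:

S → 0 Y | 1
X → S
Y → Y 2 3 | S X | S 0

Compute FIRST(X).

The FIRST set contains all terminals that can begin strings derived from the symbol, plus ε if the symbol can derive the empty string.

We compute FIRST(X) using the standard algorithm.
FIRST(S) = {0, 1}
FIRST(X) = {0, 1}
FIRST(Y) = {0, 1}
Therefore, FIRST(X) = {0, 1}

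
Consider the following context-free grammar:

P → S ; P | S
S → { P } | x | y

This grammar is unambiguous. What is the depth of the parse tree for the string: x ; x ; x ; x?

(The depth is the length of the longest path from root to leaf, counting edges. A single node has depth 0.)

5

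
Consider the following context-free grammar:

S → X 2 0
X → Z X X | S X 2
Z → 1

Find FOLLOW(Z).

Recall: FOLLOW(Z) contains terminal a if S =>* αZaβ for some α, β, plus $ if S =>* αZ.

We compute FOLLOW(Z) using the standard algorithm.
FOLLOW(S) starts with {$}.
FIRST(S) = {1}
FIRST(X) = {1}
FIRST(Z) = {1}
FOLLOW(S) = {$, 1}
FOLLOW(X) = {1, 2}
FOLLOW(Z) = {1}
Therefore, FOLLOW(Z) = {1}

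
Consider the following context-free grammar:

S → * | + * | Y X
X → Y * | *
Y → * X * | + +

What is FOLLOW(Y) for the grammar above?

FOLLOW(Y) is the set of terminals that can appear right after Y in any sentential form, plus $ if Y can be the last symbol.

We compute FOLLOW(Y) using the standard algorithm.
FOLLOW(S) starts with {$}.
FIRST(S) = {*, +}
FIRST(X) = {*, +}
FIRST(Y) = {*, +}
FOLLOW(S) = {$}
FOLLOW(X) = {$, *}
FOLLOW(Y) = {*, +}
Therefore, FOLLOW(Y) = {*, +}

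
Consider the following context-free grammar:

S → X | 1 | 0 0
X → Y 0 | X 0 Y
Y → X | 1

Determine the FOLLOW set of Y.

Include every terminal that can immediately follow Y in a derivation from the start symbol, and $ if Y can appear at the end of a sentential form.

We compute FOLLOW(Y) using the standard algorithm.
FOLLOW(S) starts with {$}.
FIRST(S) = {0, 1}
FIRST(X) = {1}
FIRST(Y) = {1}
FOLLOW(S) = {$}
FOLLOW(X) = {$, 0}
FOLLOW(Y) = {$, 0}
Therefore, FOLLOW(Y) = {$, 0}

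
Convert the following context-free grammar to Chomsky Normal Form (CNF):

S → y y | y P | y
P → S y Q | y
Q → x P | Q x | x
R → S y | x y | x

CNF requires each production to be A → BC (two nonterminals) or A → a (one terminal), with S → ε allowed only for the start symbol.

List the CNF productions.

TY → y; S → y; P → y; TX → x; Q → x; R → x; S → TY TY; S → TY P; P → S X0; X0 → TY Q; Q → TX P; Q → Q TX; R → S TY; R → TX TY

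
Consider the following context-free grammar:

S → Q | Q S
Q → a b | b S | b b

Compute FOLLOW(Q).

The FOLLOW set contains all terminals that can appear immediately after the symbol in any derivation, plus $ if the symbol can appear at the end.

We compute FOLLOW(Q) using the standard algorithm.
FOLLOW(S) starts with {$}.
FIRST(Q) = {a, b}
FIRST(S) = {a, b}
FOLLOW(Q) = {$, a, b}
FOLLOW(S) = {$, a, b}
Therefore, FOLLOW(Q) = {$, a, b}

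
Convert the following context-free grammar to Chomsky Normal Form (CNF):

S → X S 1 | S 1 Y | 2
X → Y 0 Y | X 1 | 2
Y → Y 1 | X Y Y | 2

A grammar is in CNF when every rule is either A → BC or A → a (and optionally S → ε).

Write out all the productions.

T1 → 1; S → 2; T0 → 0; X → 2; Y → 2; S → X X0; X0 → S T1; S → S X1; X1 → T1 Y; X → Y X2; X2 → T0 Y; X → X T1; Y → Y T1; Y → X X3; X3 → Y Y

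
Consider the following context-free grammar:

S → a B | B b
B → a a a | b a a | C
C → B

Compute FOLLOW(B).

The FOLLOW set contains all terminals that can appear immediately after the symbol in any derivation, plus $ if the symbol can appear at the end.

We compute FOLLOW(B) using the standard algorithm.
FOLLOW(S) starts with {$}.
FIRST(B) = {a, b}
FIRST(C) = {a, b}
FIRST(S) = {a, b}
FOLLOW(B) = {$, b}
FOLLOW(C) = {$, b}
FOLLOW(S) = {$}
Therefore, FOLLOW(B) = {$, b}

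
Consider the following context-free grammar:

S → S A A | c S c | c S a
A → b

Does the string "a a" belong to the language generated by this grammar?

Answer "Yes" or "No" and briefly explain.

No - no valid derivation exists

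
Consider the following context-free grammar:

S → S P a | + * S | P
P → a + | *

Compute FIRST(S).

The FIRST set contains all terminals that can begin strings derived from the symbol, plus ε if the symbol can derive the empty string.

We compute FIRST(S) using the standard algorithm.
FIRST(P) = {*, a}
FIRST(S) = {*, +, a}
Therefore, FIRST(S) = {*, +, a}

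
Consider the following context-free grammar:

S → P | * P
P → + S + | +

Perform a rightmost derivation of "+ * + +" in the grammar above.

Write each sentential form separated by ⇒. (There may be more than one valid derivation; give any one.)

S ⇒ P ⇒ + S + ⇒ + * P + ⇒ + * + +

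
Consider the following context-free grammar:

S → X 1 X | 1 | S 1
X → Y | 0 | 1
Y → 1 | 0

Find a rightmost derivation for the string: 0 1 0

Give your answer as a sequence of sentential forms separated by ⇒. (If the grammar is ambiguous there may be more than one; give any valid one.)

S ⇒ X 1 X ⇒ X 1 0 ⇒ 0 1 0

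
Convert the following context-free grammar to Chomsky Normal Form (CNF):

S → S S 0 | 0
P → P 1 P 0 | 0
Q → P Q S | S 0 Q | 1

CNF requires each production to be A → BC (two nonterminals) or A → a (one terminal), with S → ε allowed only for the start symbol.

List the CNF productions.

T0 → 0; S → 0; T1 → 1; P → 0; Q → 1; S → S X0; X0 → S T0; P → P X1; X1 → T1 X2; X2 → P T0; Q → P X3; X3 → Q S; Q → S X4; X4 → T0 Q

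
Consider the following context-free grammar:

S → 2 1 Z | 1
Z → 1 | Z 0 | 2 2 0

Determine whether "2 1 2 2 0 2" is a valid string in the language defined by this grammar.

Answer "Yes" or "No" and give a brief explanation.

No - no valid derivation exists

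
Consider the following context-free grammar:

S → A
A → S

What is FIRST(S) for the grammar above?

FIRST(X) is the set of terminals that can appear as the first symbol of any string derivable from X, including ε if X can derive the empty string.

We compute FIRST(S) using the standard algorithm.
FIRST(A) = {}
FIRST(S) = {}
Therefore, FIRST(S) = {}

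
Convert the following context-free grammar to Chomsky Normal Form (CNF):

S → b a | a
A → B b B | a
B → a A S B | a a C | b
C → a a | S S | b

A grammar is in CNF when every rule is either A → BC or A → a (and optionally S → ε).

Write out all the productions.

TB → b; TA → a; S → a; A → a; B → b; C → b; S → TB TA; A → B X0; X0 → TB B; B → TA X1; X1 → A X2; X2 → S B; B → TA X3; X3 → TA C; C → TA TA; C → S S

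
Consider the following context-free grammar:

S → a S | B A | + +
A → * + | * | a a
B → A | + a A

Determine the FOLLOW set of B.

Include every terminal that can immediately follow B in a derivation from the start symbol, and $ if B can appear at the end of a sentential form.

We compute FOLLOW(B) using the standard algorithm.
FOLLOW(S) starts with {$}.
FIRST(A) = {*, a}
FIRST(B) = {*, +, a}
FIRST(S) = {*, +, a}
FOLLOW(A) = {$, *, a}
FOLLOW(B) = {*, a}
FOLLOW(S) = {$}
Therefore, FOLLOW(B) = {*, a}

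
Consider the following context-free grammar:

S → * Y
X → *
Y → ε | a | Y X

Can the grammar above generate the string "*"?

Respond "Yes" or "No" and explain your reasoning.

Yes - a valid derivation exists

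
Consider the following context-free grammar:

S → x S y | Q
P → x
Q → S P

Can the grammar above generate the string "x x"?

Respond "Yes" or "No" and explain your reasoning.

No - no valid derivation exists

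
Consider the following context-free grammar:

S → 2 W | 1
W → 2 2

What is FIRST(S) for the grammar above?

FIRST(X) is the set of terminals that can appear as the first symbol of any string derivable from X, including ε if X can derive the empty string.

We compute FIRST(S) using the standard algorithm.
FIRST(S) = {1, 2}
FIRST(W) = {2}
Therefore, FIRST(S) = {1, 2}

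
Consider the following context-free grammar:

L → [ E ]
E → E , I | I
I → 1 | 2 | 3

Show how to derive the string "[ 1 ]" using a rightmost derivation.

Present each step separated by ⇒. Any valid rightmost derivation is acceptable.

L ⇒ [ E ] ⇒ [ I ] ⇒ [ 1 ]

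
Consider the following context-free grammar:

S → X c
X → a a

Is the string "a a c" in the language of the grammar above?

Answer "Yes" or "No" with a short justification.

Yes - a valid derivation exists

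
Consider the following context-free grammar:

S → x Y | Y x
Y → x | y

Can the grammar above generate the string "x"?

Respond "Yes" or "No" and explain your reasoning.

No - no valid derivation exists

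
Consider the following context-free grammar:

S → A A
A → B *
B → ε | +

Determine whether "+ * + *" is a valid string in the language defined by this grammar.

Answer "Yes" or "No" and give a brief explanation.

Yes - a valid derivation exists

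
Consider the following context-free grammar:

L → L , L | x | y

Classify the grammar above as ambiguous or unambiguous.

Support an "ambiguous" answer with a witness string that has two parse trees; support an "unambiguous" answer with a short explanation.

Ambiguous - the string 'y , y , y , x' has two distinct parse trees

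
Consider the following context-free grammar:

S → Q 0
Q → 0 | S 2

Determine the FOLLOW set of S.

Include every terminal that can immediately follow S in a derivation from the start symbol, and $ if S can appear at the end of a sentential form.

We compute FOLLOW(S) using the standard algorithm.
FOLLOW(S) starts with {$}.
FIRST(Q) = {0}
FIRST(S) = {0}
FOLLOW(Q) = {0}
FOLLOW(S) = {$, 2}
Therefore, FOLLOW(S) = {$, 2}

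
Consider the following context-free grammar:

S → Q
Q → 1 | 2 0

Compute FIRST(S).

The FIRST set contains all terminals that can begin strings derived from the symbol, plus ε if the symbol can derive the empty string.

We compute FIRST(S) using the standard algorithm.
FIRST(Q) = {1, 2}
FIRST(S) = {1, 2}
Therefore, FIRST(S) = {1, 2}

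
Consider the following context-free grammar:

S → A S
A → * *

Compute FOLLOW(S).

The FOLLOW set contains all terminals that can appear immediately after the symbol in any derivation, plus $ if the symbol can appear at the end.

We compute FOLLOW(S) using the standard algorithm.
FOLLOW(S) starts with {$}.
FIRST(A) = {*}
FIRST(S) = {*}
FOLLOW(A) = {*}
FOLLOW(S) = {$}
Therefore, FOLLOW(S) = {$}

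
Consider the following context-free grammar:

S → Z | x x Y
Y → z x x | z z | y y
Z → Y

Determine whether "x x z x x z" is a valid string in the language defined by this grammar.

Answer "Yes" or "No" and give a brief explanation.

No - no valid derivation exists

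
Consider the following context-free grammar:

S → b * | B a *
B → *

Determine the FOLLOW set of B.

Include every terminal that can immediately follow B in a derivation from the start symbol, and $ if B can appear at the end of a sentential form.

We compute FOLLOW(B) using the standard algorithm.
FOLLOW(S) starts with {$}.
FIRST(B) = {*}
FIRST(S) = {*, b}
FOLLOW(B) = {a}
FOLLOW(S) = {$}
Therefore, FOLLOW(B) = {a}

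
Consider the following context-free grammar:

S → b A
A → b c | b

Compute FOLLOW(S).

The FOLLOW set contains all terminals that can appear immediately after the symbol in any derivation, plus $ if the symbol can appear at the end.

We compute FOLLOW(S) using the standard algorithm.
FOLLOW(S) starts with {$}.
FIRST(A) = {b}
FIRST(S) = {b}
FOLLOW(A) = {$}
FOLLOW(S) = {$}
Therefore, FOLLOW(S) = {$}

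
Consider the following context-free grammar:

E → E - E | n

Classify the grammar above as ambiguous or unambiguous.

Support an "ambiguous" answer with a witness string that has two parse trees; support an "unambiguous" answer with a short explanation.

Ambiguous - the string 'n - n - n - n - n' has two distinct parse trees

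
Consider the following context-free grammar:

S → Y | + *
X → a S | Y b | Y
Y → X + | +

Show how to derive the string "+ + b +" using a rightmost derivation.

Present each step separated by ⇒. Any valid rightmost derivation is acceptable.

S ⇒ Y ⇒ X + ⇒ Y b + ⇒ X + b + ⇒ Y + b + ⇒ + + b +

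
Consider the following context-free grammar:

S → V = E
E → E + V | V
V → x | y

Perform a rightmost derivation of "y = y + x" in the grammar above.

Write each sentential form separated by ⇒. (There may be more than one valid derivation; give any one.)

S ⇒ V = E ⇒ V = E + V ⇒ V = E + x ⇒ V = V + x ⇒ V = y + x ⇒ y = y + x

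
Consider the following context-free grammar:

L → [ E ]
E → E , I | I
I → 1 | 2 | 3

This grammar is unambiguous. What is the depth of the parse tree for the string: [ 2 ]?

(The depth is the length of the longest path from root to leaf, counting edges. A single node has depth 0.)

3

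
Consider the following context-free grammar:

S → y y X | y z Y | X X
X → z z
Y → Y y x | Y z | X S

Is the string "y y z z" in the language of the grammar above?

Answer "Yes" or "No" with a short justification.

Yes - a valid derivation exists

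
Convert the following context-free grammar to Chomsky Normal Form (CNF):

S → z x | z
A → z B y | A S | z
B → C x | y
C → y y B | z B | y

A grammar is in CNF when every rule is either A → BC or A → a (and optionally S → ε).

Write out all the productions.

TZ → z; TX → x; S → z; TY → y; A → z; B → y; C → y; S → TZ TX; A → TZ X0; X0 → B TY; A → A S; B → C TX; C → TY X1; X1 → TY B; C → TZ B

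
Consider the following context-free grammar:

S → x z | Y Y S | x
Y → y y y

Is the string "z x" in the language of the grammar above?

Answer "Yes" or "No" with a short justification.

No - no valid derivation exists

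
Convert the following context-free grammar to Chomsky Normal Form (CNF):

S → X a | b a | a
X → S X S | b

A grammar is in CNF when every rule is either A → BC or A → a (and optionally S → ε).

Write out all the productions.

TA → a; TB → b; S → a; X → b; S → X TA; S → TB TA; X → S X0; X0 → X S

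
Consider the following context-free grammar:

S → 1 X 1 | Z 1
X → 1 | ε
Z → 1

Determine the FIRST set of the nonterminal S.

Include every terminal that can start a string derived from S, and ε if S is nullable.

We compute FIRST(S) using the standard algorithm.
FIRST(S) = {1}
FIRST(X) = {1, ε}
FIRST(Z) = {1}
Therefore, FIRST(S) = {1}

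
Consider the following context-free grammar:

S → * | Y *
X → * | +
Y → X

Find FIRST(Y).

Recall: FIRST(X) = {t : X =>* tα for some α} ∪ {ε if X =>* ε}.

We compute FIRST(Y) using the standard algorithm.
FIRST(S) = {*, +}
FIRST(X) = {*, +}
FIRST(Y) = {*, +}
Therefore, FIRST(Y) = {*, +}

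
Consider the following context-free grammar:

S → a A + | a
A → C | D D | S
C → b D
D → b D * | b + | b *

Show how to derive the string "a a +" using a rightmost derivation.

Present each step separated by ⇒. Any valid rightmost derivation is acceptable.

S ⇒ a A + ⇒ a S + ⇒ a a +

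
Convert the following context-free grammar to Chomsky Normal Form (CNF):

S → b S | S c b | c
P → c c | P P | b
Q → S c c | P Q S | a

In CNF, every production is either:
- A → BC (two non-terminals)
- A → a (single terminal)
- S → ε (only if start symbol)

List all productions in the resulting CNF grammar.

TB → b; TC → c; S → c; P → b; Q → a; S → TB S; S → S X0; X0 → TC TB; P → TC TC; P → P P; Q → S X1; X1 → TC TC; Q → P X2; X2 → Q S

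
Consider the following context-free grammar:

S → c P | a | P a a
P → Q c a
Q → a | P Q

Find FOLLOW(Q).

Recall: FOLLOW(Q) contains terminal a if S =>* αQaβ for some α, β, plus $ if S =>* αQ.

We compute FOLLOW(Q) using the standard algorithm.
FOLLOW(S) starts with {$}.
FIRST(P) = {a}
FIRST(Q) = {a}
FIRST(S) = {a, c}
FOLLOW(P) = {$, a}
FOLLOW(Q) = {c}
FOLLOW(S) = {$}
Therefore, FOLLOW(Q) = {c}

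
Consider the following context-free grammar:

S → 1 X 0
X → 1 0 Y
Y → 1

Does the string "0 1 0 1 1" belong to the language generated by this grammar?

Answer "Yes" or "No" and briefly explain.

No - no valid derivation exists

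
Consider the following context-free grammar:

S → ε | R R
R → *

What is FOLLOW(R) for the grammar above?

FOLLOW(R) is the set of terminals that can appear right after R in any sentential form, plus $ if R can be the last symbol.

We compute FOLLOW(R) using the standard algorithm.
FOLLOW(S) starts with {$}.
FIRST(R) = {*}
FIRST(S) = {*, ε}
FOLLOW(R) = {$, *}
FOLLOW(S) = {$}
Therefore, FOLLOW(R) = {$, *}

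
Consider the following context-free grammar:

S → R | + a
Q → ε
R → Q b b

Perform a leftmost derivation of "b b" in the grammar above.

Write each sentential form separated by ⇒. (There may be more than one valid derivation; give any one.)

S ⇒ R ⇒ Q b b ⇒ b b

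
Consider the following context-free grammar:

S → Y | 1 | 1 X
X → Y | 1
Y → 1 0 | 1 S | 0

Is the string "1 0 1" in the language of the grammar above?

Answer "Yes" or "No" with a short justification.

No - no valid derivation exists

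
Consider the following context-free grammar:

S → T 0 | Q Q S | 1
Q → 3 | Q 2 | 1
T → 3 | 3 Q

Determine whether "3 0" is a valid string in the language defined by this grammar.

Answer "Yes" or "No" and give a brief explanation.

Yes - a valid derivation exists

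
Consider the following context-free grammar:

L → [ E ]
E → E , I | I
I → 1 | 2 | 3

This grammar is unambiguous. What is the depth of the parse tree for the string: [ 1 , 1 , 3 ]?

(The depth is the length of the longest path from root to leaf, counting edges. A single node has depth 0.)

5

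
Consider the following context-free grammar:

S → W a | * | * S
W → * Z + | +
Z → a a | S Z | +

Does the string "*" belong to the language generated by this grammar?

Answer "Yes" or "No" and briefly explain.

Yes - a valid derivation exists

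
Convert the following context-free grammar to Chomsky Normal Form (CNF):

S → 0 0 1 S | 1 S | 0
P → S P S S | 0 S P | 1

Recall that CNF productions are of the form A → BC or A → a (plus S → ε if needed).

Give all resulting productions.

T0 → 0; T1 → 1; S → 0; P → 1; S → T0 X0; X0 → T0 X1; X1 → T1 S; S → T1 S; P → S X2; X2 → P X3; X3 → S S; P → T0 X4; X4 → S P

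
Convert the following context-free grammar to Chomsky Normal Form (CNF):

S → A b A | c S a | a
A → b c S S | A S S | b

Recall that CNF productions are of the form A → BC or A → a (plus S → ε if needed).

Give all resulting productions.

TB → b; TC → c; TA → a; S → a; A → b; S → A X0; X0 → TB A; S → TC X1; X1 → S TA; A → TB X2; X2 → TC X3; X3 → S S; A → A X4; X4 → S S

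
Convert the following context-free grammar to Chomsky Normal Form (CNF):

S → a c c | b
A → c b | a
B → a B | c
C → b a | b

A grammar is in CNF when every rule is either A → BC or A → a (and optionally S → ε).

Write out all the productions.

TA → a; TC → c; S → b; TB → b; A → a; B → c; C → b; S → TA X0; X0 → TC TC; A → TC TB; B → TA B; C → TB TA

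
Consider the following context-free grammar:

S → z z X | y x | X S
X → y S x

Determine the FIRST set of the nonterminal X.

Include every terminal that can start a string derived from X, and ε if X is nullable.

We compute FIRST(X) using the standard algorithm.
FIRST(S) = {y, z}
FIRST(X) = {y}
Therefore, FIRST(X) = {y}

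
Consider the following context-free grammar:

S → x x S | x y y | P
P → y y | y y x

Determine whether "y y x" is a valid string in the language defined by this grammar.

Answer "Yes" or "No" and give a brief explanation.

Yes - a valid derivation exists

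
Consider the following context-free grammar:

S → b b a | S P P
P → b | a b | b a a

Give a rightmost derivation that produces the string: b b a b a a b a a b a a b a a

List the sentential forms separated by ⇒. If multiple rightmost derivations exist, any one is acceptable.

S ⇒ S P P ⇒ S P b a a ⇒ S b a a b a a ⇒ S P P b a a b a a ⇒ S P b a a b a a b a a ⇒ S b a a b a a b a a b a a ⇒ b b a b a a b a a b a a b a a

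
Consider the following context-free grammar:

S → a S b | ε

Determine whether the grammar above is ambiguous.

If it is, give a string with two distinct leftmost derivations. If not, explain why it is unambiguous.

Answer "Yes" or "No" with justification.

No - the grammar is unambiguous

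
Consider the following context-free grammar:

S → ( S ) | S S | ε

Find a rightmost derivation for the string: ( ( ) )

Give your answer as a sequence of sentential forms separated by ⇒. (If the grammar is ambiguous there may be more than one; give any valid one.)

S ⇒ ( S ) ⇒ ( ( S ) ) ⇒ ( ( ) )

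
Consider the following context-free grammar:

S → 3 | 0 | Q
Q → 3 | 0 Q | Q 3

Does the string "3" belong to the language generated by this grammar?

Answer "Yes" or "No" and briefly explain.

Yes - a valid derivation exists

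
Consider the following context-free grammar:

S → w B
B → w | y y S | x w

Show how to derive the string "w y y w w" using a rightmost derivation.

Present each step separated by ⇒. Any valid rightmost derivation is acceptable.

S ⇒ w B ⇒ w y y S ⇒ w y y w B ⇒ w y y w w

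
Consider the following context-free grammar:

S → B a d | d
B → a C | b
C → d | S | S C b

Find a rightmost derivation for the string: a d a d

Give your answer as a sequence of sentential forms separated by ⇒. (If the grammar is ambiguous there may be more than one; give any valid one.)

S ⇒ B a d ⇒ a C a d ⇒ a d a d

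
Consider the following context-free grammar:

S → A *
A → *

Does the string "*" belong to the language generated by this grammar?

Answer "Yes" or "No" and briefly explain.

No - no valid derivation exists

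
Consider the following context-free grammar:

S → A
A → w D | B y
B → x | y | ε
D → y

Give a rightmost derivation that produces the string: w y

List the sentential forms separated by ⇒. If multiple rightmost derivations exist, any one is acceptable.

S ⇒ A ⇒ w D ⇒ w y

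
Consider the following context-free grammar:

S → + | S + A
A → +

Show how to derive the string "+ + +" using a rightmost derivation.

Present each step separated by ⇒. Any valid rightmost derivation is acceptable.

S ⇒ S + A ⇒ S + + ⇒ + + +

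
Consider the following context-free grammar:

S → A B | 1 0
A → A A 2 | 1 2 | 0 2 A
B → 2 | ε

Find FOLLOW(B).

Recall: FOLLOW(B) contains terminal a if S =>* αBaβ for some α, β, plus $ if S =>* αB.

We compute FOLLOW(B) using the standard algorithm.
FOLLOW(S) starts with {$}.
FIRST(A) = {0, 1}
FIRST(B) = {2, ε}
FIRST(S) = {0, 1}
FOLLOW(A) = {$, 0, 1, 2}
FOLLOW(B) = {$}
FOLLOW(S) = {$}
Therefore, FOLLOW(B) = {$}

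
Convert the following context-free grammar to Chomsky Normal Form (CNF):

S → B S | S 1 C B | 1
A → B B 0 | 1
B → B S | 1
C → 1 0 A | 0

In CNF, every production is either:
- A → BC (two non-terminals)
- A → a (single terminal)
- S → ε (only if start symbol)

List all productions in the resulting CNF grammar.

T1 → 1; S → 1; T0 → 0; A → 1; B → 1; C → 0; S → B S; S → S X0; X0 → T1 X1; X1 → C B; A → B X2; X2 → B T0; B → B S; C → T1 X3; X3 → T0 A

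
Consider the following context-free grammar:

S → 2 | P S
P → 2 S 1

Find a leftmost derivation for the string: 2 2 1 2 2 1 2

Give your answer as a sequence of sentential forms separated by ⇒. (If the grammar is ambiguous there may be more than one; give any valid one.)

S ⇒ P S ⇒ 2 S 1 S ⇒ 2 2 1 S ⇒ 2 2 1 P S ⇒ 2 2 1 2 S 1 S ⇒ 2 2 1 2 2 1 S ⇒ 2 2 1 2 2 1 2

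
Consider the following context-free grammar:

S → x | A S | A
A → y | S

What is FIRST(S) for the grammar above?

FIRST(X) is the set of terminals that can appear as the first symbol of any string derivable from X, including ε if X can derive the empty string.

We compute FIRST(S) using the standard algorithm.
FIRST(A) = {x, y}
FIRST(S) = {x, y}
Therefore, FIRST(S) = {x, y}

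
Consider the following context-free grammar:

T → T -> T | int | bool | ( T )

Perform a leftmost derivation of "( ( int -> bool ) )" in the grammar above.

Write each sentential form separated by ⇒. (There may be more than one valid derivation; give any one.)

T ⇒ ( T ) ⇒ ( ( T ) ) ⇒ ( ( T -> T ) ) ⇒ ( ( int -> T ) ) ⇒ ( ( int -> bool ) )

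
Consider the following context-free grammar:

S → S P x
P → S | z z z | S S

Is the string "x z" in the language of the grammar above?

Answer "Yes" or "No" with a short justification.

No - no valid derivation exists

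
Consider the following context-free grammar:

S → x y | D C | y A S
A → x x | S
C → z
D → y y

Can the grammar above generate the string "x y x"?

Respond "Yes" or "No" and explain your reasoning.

No - no valid derivation exists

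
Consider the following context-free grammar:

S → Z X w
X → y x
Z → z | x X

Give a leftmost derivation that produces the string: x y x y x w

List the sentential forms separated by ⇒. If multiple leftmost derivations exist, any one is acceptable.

S ⇒ Z X w ⇒ x X X w ⇒ x y x X w ⇒ x y x y x w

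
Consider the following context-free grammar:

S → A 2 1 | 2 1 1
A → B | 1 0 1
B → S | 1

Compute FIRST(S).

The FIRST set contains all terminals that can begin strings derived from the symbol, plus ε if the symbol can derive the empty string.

We compute FIRST(S) using the standard algorithm.
FIRST(A) = {1, 2}
FIRST(B) = {1, 2}
FIRST(S) = {1, 2}
Therefore, FIRST(S) = {1, 2}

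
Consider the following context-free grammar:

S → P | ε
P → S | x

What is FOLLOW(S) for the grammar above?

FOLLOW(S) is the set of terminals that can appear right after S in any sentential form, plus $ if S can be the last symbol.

We compute FOLLOW(S) using the standard algorithm.
FOLLOW(S) starts with {$}.
FIRST(P) = {x, ε}
FIRST(S) = {x, ε}
FOLLOW(P) = {$}
FOLLOW(S) = {$}
Therefore, FOLLOW(S) = {$}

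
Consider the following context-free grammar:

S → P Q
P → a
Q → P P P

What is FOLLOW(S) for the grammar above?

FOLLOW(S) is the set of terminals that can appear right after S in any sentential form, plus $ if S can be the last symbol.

We compute FOLLOW(S) using the standard algorithm.
FOLLOW(S) starts with {$}.
FIRST(P) = {a}
FIRST(Q) = {a}
FIRST(S) = {a}
FOLLOW(P) = {$, a}
FOLLOW(Q) = {$}
FOLLOW(S) = {$}
Therefore, FOLLOW(S) = {$}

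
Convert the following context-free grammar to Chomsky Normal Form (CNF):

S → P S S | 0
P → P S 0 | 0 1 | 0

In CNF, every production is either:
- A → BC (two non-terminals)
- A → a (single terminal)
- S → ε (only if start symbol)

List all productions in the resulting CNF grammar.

S → 0; T0 → 0; T1 → 1; P → 0; S → P X0; X0 → S S; P → P X1; X1 → S T0; P → T0 T1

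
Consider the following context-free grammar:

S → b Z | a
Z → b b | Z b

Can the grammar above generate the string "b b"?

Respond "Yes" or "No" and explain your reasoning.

No - no valid derivation exists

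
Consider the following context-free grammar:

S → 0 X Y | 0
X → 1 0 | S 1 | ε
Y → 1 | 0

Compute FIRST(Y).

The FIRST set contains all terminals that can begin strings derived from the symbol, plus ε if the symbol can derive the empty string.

We compute FIRST(Y) using the standard algorithm.
FIRST(S) = {0}
FIRST(X) = {0, 1, ε}
FIRST(Y) = {0, 1}
Therefore, FIRST(Y) = {0, 1}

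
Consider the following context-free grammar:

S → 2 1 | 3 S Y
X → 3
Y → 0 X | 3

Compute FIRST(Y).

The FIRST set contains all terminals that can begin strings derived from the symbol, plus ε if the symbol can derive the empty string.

We compute FIRST(Y) using the standard algorithm.
FIRST(S) = {2, 3}
FIRST(X) = {3}
FIRST(Y) = {0, 3}
Therefore, FIRST(Y) = {0, 3}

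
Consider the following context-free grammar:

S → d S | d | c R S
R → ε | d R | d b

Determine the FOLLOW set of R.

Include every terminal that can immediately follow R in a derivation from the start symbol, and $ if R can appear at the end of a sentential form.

We compute FOLLOW(R) using the standard algorithm.
FOLLOW(S) starts with {$}.
FIRST(R) = {d, ε}
FIRST(S) = {c, d}
FOLLOW(R) = {c, d}
FOLLOW(S) = {$}
Therefore, FOLLOW(R) = {c, d}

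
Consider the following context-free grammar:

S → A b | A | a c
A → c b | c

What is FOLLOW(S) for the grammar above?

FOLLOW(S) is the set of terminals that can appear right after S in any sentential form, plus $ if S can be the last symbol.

We compute FOLLOW(S) using the standard algorithm.
FOLLOW(S) starts with {$}.
FIRST(A) = {c}
FIRST(S) = {a, c}
FOLLOW(A) = {$, b}
FOLLOW(S) = {$}
Therefore, FOLLOW(S) = {$}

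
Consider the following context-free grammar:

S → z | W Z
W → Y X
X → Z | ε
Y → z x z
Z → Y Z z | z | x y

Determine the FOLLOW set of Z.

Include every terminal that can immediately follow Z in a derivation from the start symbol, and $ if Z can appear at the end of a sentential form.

We compute FOLLOW(Z) using the standard algorithm.
FOLLOW(S) starts with {$}.
FIRST(S) = {z}
FIRST(W) = {z}
FIRST(X) = {x, z, ε}
FIRST(Y) = {z}
FIRST(Z) = {x, z}
FOLLOW(S) = {$}
FOLLOW(W) = {x, z}
FOLLOW(X) = {x, z}
FOLLOW(Y) = {x, z}
FOLLOW(Z) = {$, x, z}
Therefore, FOLLOW(Z) = {$, x, z}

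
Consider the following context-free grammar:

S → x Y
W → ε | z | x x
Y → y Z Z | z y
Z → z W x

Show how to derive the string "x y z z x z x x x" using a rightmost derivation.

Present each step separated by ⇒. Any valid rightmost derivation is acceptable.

S ⇒ x Y ⇒ x y Z Z ⇒ x y Z z W x ⇒ x y Z z x x x ⇒ x y z W x z x x x ⇒ x y z z x z x x x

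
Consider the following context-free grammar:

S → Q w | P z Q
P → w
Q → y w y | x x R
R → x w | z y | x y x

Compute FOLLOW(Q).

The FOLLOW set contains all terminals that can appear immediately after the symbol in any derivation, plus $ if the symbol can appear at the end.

We compute FOLLOW(Q) using the standard algorithm.
FOLLOW(S) starts with {$}.
FIRST(P) = {w}
FIRST(Q) = {x, y}
FIRST(R) = {x, z}
FIRST(S) = {w, x, y}
FOLLOW(P) = {z}
FOLLOW(Q) = {$, w}
FOLLOW(R) = {$, w}
FOLLOW(S) = {$}
Therefore, FOLLOW(Q) = {$, w}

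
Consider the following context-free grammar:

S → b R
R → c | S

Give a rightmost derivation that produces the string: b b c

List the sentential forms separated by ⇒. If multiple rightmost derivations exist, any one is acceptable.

S ⇒ b R ⇒ b S ⇒ b b R ⇒ b b c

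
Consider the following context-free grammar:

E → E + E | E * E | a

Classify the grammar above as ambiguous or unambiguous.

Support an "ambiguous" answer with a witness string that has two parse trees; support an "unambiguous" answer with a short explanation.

Ambiguous - the string 'a * a * a * a' has two distinct parse trees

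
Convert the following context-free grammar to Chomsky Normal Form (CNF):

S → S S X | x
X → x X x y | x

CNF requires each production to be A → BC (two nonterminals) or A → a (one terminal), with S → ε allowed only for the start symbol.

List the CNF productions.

S → x; TX → x; TY → y; X → x; S → S X0; X0 → S X; X → TX X1; X1 → X X2; X2 → TX TY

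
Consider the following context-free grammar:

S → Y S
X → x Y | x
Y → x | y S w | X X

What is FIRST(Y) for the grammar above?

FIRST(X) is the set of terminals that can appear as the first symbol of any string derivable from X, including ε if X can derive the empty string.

We compute FIRST(Y) using the standard algorithm.
FIRST(S) = {x, y}
FIRST(X) = {x}
FIRST(Y) = {x, y}
Therefore, FIRST(Y) = {x, y}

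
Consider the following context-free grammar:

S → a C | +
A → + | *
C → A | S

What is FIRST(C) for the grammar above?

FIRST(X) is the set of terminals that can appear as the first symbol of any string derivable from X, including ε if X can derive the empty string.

We compute FIRST(C) using the standard algorithm.
FIRST(A) = {*, +}
FIRST(C) = {*, +, a}
FIRST(S) = {+, a}
Therefore, FIRST(C) = {*, +, a}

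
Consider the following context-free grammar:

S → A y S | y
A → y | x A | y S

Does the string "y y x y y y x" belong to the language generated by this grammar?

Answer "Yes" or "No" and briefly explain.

No - no valid derivation exists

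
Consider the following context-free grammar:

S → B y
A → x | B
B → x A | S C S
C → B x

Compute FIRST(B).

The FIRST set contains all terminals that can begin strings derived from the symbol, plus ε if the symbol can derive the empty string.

We compute FIRST(B) using the standard algorithm.
FIRST(A) = {x}
FIRST(B) = {x}
FIRST(C) = {x}
FIRST(S) = {x}
Therefore, FIRST(B) = {x}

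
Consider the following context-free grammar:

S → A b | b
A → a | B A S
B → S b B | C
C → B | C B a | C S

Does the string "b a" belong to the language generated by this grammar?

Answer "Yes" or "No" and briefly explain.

No - no valid derivation exists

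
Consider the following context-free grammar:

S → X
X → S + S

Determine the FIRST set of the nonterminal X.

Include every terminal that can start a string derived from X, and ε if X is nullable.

We compute FIRST(X) using the standard algorithm.
FIRST(S) = {}
FIRST(X) = {}
Therefore, FIRST(X) = {}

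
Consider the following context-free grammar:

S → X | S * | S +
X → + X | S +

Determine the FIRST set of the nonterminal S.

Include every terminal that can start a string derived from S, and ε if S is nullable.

We compute FIRST(S) using the standard algorithm.
FIRST(S) = {+}
FIRST(X) = {+}
Therefore, FIRST(S) = {+}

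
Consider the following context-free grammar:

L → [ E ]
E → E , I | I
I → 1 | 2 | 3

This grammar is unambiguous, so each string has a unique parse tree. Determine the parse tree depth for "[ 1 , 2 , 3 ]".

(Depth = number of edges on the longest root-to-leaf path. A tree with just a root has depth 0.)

5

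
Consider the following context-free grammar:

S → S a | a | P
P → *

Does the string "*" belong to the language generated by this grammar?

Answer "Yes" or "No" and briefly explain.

Yes - a valid derivation exists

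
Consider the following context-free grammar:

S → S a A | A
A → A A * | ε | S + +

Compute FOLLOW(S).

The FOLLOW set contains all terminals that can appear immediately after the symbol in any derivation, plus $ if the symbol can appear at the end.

We compute FOLLOW(S) using the standard algorithm.
FOLLOW(S) starts with {$}.
FIRST(A) = {*, +, a, ε}
FIRST(S) = {*, +, a, ε}
FOLLOW(A) = {$, *, +, a}
FOLLOW(S) = {$, +, a}
Therefore, FOLLOW(S) = {$, +, a}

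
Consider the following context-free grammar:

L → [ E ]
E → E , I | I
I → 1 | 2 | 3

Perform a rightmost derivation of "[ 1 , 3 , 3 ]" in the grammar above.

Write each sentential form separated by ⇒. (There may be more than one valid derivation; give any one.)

L ⇒ [ E ] ⇒ [ E , I ] ⇒ [ E , 3 ] ⇒ [ E , I , 3 ] ⇒ [ E , 3 , 3 ] ⇒ [ I , 3 , 3 ] ⇒ [ 1 , 3 , 3 ]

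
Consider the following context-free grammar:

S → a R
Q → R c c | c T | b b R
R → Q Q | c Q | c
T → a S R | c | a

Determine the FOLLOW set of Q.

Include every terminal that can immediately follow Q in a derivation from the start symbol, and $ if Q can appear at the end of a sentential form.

We compute FOLLOW(Q) using the standard algorithm.
FOLLOW(S) starts with {$}.
FIRST(Q) = {b, c}
FIRST(R) = {b, c}
FIRST(S) = {a}
FIRST(T) = {a, c}
FOLLOW(Q) = {$, b, c}
FOLLOW(R) = {$, b, c}
FOLLOW(S) = {$, b, c}
FOLLOW(T) = {$, b, c}
Therefore, FOLLOW(Q) = {$, b, c}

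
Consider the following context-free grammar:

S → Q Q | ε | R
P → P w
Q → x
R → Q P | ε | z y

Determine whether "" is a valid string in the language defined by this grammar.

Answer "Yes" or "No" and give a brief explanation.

Yes - a valid derivation exists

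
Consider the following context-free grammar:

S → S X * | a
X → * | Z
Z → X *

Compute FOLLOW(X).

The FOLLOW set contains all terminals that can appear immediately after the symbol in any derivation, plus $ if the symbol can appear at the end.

We compute FOLLOW(X) using the standard algorithm.
FOLLOW(S) starts with {$}.
FIRST(S) = {a}
FIRST(X) = {*}
FIRST(Z) = {*}
FOLLOW(S) = {$, *}
FOLLOW(X) = {*}
FOLLOW(Z) = {*}
Therefore, FOLLOW(X) = {*}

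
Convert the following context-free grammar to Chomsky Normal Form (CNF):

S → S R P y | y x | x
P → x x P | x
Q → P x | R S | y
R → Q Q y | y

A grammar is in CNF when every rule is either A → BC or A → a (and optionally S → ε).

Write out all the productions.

TY → y; TX → x; S → x; P → x; Q → y; R → y; S → S X0; X0 → R X1; X1 → P TY; S → TY TX; P → TX X2; X2 → TX P; Q → P TX; Q → R S; R → Q X3; X3 → Q TY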